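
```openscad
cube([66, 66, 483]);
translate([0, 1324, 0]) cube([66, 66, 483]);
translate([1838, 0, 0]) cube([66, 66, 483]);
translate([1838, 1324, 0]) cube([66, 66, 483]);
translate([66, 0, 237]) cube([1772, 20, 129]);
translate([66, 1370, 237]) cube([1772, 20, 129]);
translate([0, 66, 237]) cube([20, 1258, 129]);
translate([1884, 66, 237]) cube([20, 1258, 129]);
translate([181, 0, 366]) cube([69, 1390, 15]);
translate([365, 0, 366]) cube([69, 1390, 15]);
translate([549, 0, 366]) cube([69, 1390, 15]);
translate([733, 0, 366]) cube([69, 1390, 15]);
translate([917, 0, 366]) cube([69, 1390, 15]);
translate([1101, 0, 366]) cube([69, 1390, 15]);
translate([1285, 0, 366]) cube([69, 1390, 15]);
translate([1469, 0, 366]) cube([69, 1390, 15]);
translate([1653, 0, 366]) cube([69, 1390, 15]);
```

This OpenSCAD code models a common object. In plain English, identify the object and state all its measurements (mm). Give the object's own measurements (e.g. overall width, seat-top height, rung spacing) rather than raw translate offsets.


A bed frame 1904 mm long (x) by 1390 mm wide (y). Four 66×66 mm corner posts, 483 mm tall, at the corners of the footprint. Four rails of 20 mm thickness and 129 mm height run between adjacent posts with their undersides at z = 237 mm, their outer faces flush with the outside of the frame (the two x-running rails run between the posts' inner faces; the two y-running rails run between the posts' inner faces). 9 slats, each 69 mm wide (x) and 15 mm thick, lie across the top of the two x-running rails, running the full 1390 mm width of the frame in y; along x they sit between the end posts with a 115 mm gap after the −x posts and between neighbouring slats, leaving 116 mm before the +x posts.


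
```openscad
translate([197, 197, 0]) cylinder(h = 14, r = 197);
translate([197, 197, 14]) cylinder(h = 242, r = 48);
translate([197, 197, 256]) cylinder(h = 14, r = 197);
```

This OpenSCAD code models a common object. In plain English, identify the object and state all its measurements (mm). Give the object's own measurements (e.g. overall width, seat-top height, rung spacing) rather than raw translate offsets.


A spool: two coaxial disc flanges of radius 197 mm and thickness 14 mm, joined by a core cylinder of radius 48 mm and height 242 mm. The lower flange rests on z = 0 and the three cylinders share a vertical axis.


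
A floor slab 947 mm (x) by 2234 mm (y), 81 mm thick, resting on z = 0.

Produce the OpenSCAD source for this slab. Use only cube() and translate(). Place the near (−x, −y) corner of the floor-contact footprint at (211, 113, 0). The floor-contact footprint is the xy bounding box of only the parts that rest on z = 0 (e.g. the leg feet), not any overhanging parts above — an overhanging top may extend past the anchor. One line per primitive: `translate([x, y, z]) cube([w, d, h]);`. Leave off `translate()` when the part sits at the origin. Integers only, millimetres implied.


translate([211, 113, 0]) cube([947, 2234, 81]);


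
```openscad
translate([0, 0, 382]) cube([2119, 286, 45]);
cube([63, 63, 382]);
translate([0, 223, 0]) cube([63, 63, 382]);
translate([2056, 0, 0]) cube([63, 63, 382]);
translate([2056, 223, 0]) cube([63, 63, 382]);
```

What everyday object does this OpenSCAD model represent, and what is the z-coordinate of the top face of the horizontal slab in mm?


A bench. The seat-top height is 427 mm.

A long slab on four corner posts — a bench. The slab sits at z = 382 with thickness 45, so the top is 382 + 45 = 427 mm.


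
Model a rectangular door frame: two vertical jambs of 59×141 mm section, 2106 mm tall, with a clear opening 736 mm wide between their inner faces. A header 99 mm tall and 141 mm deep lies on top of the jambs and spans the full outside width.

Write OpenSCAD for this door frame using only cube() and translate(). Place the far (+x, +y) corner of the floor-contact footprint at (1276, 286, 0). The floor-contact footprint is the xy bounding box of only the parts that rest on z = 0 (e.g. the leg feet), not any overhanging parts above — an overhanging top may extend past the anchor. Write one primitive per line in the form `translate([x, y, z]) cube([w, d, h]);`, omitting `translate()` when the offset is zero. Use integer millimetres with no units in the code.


translate([422, 145, 0]) cube([59, 141, 2106]);
translate([1217, 145, 0]) cube([59, 141, 2106]);
translate([422, 145, 2106]) cube([854, 141, 99]);


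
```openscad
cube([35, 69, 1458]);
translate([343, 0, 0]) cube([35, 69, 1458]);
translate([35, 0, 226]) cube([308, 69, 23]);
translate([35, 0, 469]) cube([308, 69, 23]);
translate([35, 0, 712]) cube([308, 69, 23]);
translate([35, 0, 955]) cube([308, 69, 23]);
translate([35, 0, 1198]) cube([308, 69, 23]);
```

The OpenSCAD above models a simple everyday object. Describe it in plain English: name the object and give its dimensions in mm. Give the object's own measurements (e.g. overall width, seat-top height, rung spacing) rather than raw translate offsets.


A straight ladder. Two 35×69 mm vertical rails, 1458 mm tall, stand 378 mm apart (outside-to-outside) with their front faces coplanar on the −y side. 5 rungs, each 69 mm deep and 23 mm tall, span between the inner faces of the rails, front faces flush with the rails. The lowest rung's underside is at z = 226 mm and rungs are spaced 243 mm apart (underside to underside).


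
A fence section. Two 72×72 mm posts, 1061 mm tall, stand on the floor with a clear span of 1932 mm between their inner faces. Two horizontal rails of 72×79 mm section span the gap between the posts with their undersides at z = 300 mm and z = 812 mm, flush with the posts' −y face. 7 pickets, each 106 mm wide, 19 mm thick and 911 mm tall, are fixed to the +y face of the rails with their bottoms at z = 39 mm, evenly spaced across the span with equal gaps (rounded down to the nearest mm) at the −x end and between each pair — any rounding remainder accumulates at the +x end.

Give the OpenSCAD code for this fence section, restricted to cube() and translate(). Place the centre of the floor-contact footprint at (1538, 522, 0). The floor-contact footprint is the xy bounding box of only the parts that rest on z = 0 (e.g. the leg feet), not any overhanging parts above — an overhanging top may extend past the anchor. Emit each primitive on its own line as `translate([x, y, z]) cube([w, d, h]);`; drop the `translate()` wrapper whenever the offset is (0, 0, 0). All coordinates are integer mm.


translate([500, 486, 0]) cube([72, 72, 1061]);
translate([2504, 486, 0]) cube([72, 72, 1061]);
translate([572, 486, 300]) cube([1932, 72, 79]);
translate([572, 486, 812]) cube([1932, 72, 79]);
translate([720, 558, 39]) cube([106, 19, 911]);
translate([974, 558, 39]) cube([106, 19, 911]);
translate([1228, 558, 39]) cube([106, 19, 911]);
translate([1482, 558, 39]) cube([106, 19, 911]);
translate([1736, 558, 39]) cube([106, 19, 911]);
translate([1990, 558, 39]) cube([106, 19, 911]);
translate([2244, 558, 39]) cube([106, 19, 911]);


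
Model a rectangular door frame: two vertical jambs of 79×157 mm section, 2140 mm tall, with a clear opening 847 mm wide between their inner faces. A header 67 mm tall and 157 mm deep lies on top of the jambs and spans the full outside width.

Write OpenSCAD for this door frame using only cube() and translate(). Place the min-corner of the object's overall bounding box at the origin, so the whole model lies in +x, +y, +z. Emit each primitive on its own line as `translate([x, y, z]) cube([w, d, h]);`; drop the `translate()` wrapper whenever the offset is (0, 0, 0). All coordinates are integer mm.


cube([79, 157, 2140]);
translate([926, 0, 0]) cube([79, 157, 2140]);
translate([0, 0, 2140]) cube([1005, 157, 67]);


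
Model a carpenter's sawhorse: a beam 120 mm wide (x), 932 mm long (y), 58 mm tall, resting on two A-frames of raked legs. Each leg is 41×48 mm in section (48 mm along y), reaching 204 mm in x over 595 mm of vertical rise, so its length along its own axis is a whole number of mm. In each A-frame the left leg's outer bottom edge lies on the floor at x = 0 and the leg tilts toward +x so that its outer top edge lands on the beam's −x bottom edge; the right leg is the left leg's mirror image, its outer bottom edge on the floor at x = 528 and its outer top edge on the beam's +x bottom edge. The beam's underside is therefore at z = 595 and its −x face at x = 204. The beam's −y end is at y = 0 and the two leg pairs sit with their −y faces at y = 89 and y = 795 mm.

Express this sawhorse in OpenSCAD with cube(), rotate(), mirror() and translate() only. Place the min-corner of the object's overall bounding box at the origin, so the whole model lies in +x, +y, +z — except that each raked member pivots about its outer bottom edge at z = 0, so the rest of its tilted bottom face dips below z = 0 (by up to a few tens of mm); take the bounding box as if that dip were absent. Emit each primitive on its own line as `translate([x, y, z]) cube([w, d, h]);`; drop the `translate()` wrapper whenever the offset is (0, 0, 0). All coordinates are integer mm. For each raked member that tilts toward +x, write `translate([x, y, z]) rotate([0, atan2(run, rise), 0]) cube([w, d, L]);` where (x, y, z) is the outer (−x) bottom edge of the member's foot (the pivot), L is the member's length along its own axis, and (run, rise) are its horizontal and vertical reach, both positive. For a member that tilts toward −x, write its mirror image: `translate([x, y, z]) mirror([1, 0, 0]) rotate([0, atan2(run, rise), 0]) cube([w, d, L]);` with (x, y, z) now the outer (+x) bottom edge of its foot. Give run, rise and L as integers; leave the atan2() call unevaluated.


// leg length = √(204² + 595²) = 629
// right-leg outer foot x = 2·204 + 120 = 528
// beam min-corner = (204, 0, 595)
translate([204, 0, 595]) cube([120, 932, 58]);
translate([0, 89, 0]) rotate([0, atan2(204, 595), 0]) cube([41, 48, 629]);
translate([528, 89, 0]) mirror([1, 0, 0]) rotate([0, atan2(204, 595), 0]) cube([41, 48, 629]);
translate([0, 795, 0]) rotate([0, atan2(204, 595), 0]) cube([41, 48, 629]);
translate([528, 795, 0]) mirror([1, 0, 0]) rotate([0, atan2(204, 595), 0]) cube([41, 48, 629]);


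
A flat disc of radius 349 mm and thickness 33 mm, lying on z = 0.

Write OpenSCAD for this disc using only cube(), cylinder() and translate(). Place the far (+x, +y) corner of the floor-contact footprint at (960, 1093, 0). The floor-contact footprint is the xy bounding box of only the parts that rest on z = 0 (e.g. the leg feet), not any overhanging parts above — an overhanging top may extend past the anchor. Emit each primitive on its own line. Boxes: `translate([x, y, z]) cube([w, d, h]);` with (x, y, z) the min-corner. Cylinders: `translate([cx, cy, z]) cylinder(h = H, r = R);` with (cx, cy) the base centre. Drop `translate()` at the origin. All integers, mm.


translate([611, 744, 0]) cylinder(h = 33, r = 349);


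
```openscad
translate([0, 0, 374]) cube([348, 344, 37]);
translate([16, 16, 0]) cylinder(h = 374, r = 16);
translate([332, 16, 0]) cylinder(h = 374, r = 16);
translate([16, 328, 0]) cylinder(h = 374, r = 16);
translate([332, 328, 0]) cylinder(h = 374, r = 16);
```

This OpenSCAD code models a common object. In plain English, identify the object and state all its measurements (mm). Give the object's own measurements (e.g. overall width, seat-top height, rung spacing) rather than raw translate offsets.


A four-legged stool. The seat is a 348×344×37 mm slab whose top surface is at z = 411 mm; four round legs, each 32 mm in diameter, run from the floor (z = 0) to the underside of the seat, each leg's axis is inset half a diameter from the nearest pair of seat edges (so the leg's bounding box is flush with the corner).


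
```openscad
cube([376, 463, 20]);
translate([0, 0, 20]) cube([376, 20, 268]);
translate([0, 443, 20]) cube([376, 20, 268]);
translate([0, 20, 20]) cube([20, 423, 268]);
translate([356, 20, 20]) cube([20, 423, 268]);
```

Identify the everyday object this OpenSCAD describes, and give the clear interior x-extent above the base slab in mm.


An open box. The internal width is 336 mm.

A 376×463 base slab with four walls standing on it — an open box. The base is 376 mm wide and the walls are 20 mm thick, so the internal width is 376 − 2 × 20 = 336 mm.


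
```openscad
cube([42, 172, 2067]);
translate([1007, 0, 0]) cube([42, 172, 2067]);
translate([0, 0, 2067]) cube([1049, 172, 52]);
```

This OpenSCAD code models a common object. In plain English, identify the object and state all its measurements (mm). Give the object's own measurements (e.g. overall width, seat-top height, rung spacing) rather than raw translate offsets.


A door frame. The clear opening is 965 mm wide and 2067 mm high. Two 42 mm wide jambs, 172 mm deep, stand either side of the opening from the floor to the top of the opening. A 52 mm thick head sits across the top of both jambs, spanning the full outside width of the frame.


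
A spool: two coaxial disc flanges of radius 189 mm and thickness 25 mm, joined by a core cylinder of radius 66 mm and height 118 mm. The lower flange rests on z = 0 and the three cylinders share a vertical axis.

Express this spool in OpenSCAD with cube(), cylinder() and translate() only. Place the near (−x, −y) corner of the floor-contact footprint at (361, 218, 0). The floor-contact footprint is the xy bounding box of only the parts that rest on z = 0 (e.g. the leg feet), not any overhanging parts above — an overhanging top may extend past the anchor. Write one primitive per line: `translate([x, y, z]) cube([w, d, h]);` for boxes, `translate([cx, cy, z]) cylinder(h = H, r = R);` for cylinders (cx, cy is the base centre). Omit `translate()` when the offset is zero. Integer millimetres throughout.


translate([550, 407, 0]) cylinder(h = 25, r = 189);
translate([550, 407, 25]) cylinder(h = 118, r = 66);
translate([550, 407, 143]) cylinder(h = 25, r = 189);


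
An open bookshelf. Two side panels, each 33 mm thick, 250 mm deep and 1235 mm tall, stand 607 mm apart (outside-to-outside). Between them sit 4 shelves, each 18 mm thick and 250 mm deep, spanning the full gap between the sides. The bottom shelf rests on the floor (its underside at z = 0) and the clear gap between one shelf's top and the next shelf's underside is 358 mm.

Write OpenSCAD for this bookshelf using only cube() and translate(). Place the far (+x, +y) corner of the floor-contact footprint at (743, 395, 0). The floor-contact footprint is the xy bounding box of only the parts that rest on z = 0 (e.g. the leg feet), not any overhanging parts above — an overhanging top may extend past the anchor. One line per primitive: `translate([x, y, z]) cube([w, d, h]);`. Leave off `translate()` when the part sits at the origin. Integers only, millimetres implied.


translate([136, 145, 0]) cube([33, 250, 1235]);
translate([710, 145, 0]) cube([33, 250, 1235]);
translate([169, 145, 0]) cube([541, 250, 18]);
translate([169, 145, 376]) cube([541, 250, 18]);
translate([169, 145, 752]) cube([541, 250, 18]);
translate([169, 145, 1128]) cube([541, 250, 18]);


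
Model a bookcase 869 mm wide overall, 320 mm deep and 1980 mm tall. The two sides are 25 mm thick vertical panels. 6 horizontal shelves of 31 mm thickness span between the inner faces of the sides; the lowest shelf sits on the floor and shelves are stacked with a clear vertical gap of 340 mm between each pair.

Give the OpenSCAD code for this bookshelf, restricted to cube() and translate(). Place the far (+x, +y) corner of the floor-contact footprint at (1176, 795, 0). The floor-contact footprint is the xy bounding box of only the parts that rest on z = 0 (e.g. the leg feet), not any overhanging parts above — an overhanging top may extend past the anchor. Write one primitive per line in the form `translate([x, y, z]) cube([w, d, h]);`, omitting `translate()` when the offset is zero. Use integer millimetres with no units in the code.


translate([307, 475, 0]) cube([25, 320, 1980]);
translate([1151, 475, 0]) cube([25, 320, 1980]);
translate([332, 475, 0]) cube([819, 320, 31]);
translate([332, 475, 371]) cube([819, 320, 31]);
translate([332, 475, 742]) cube([819, 320, 31]);
translate([332, 475, 1113]) cube([819, 320, 31]);
translate([332, 475, 1484]) cube([819, 320, 31]);
translate([332, 475, 1855]) cube([819, 320, 31]);


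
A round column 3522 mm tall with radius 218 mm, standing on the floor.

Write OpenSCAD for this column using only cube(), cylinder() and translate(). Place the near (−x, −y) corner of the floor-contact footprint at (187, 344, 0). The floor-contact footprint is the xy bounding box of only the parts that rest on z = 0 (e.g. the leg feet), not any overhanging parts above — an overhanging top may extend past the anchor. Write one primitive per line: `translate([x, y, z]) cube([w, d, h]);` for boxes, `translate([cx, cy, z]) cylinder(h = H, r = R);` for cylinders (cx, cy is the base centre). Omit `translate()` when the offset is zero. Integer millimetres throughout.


translate([405, 562, 0]) cylinder(h = 3522, r = 218);


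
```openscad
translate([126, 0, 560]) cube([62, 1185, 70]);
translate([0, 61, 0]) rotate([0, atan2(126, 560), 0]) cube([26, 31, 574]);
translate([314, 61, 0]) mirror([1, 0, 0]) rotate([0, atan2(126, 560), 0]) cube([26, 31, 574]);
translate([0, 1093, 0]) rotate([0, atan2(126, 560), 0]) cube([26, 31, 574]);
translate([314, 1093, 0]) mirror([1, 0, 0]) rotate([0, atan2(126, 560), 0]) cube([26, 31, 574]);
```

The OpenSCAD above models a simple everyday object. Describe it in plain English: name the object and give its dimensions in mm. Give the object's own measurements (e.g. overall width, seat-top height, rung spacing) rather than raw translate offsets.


A sawhorse. A 62×1185×70 mm beam (x, y, z) sits on two A-frame leg pairs. Each pair is two raked legs of 26×31 mm section (31 mm along y) splaying symmetrically in x. Each leg rises 560 mm vertically over 126 mm of horizontal reach and is 574 mm long along its own axis. Every leg's outer bottom edge rests on the floor and its outer top edge meets a bottom edge of the beam — the left legs (tilting toward +x) meet the beam's −x bottom edge, the right legs (their mirror images, tilting toward −x) meet its +x bottom edge — so the leg tops tuck under the beam, the beam's underside is 560 mm above the floor, and the feet are 314 mm apart outside-to-outside with the beam centred between them. The two leg pairs are set in 61 mm from either end of the beam.


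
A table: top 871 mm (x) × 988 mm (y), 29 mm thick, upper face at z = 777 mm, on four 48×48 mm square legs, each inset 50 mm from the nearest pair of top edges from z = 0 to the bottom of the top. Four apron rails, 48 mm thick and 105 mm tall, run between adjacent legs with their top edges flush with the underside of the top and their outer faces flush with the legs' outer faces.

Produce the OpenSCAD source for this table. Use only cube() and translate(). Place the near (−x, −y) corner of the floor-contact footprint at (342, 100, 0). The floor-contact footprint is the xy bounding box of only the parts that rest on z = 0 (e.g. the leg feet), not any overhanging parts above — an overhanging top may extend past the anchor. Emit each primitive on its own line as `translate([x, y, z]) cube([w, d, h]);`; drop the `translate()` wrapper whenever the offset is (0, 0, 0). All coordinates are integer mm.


translate([292, 50, 748]) cube([871, 988, 29]);
translate([342, 100, 0]) cube([48, 48, 748]);
translate([1065, 100, 0]) cube([48, 48, 748]);
translate([342, 940, 0]) cube([48, 48, 748]);
translate([1065, 940, 0]) cube([48, 48, 748]);
translate([390, 100, 643]) cube([675, 48, 105]);
translate([390, 940, 643]) cube([675, 48, 105]);
translate([342, 148, 643]) cube([48, 792, 105]);
translate([1065, 148, 643]) cube([48, 792, 105]);


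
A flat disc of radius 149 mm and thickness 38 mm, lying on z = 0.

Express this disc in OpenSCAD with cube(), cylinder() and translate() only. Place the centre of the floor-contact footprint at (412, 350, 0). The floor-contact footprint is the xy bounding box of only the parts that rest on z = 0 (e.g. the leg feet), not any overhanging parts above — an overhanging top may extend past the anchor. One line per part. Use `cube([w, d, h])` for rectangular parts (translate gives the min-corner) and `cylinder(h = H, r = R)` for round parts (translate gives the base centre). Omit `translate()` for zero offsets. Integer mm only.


translate([412, 350, 0]) cylinder(h = 38, r = 149);


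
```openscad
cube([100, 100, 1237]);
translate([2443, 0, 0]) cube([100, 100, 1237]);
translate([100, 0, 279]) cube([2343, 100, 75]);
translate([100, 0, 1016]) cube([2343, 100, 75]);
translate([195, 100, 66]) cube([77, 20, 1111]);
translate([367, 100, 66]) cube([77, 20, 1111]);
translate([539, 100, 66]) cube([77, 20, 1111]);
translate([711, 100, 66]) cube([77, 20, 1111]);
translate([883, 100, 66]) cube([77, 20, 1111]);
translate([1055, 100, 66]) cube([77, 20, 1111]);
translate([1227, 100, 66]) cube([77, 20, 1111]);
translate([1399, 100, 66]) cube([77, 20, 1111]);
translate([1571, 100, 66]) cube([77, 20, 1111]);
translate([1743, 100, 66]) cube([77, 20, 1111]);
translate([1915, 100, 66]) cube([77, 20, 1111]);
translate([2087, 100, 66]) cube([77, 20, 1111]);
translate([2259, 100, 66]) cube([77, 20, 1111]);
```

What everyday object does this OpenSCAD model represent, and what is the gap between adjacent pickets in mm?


A fence section. The picket gap is 95 mm.

Two posts, two rails, 13 pickets — a fence section. Span 2343 mm holds 13 pickets of 77 mm with 14 equal gaps: ⌊(2343 − 13·77) / 14⌋ = 95 mm.


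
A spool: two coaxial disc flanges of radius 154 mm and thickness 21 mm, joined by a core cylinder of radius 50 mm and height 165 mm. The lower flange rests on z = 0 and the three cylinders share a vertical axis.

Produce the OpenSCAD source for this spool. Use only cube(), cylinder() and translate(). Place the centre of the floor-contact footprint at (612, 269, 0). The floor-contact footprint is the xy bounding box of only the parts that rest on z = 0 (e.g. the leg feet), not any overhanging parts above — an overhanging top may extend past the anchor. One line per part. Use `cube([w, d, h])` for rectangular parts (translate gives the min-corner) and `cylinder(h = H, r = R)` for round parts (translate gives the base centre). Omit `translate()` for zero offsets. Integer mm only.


translate([612, 269, 0]) cylinder(h = 21, r = 154);
translate([612, 269, 21]) cylinder(h = 165, r = 50);
translate([612, 269, 186]) cylinder(h = 21, r = 154);


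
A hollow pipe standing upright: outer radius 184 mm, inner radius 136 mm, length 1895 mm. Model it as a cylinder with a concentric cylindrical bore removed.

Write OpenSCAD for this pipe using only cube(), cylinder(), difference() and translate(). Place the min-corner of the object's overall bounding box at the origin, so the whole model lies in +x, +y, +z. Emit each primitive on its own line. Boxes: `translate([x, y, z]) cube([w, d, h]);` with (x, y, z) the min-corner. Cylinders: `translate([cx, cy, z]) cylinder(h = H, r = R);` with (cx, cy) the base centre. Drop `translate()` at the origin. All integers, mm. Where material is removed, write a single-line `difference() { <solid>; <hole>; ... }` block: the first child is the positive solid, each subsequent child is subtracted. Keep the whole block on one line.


difference() { translate([184, 184, 0]) cylinder(h = 1895, r = 184); translate([184, 184, 0]) cylinder(h = 1895, r = 136); }


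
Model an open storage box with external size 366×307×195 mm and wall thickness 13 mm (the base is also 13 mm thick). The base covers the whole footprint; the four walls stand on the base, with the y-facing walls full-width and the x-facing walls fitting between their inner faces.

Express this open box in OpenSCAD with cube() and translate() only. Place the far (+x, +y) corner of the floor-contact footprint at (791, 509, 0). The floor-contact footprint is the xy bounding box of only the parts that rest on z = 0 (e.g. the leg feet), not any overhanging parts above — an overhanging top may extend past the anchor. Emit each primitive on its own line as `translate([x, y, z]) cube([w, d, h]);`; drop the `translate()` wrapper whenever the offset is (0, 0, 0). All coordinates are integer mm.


translate([425, 202, 0]) cube([366, 307, 13]);
translate([425, 202, 13]) cube([366, 13, 182]);
translate([425, 496, 13]) cube([366, 13, 182]);
translate([425, 215, 13]) cube([13, 281, 182]);
translate([778, 215, 13]) cube([13, 281, 182]);


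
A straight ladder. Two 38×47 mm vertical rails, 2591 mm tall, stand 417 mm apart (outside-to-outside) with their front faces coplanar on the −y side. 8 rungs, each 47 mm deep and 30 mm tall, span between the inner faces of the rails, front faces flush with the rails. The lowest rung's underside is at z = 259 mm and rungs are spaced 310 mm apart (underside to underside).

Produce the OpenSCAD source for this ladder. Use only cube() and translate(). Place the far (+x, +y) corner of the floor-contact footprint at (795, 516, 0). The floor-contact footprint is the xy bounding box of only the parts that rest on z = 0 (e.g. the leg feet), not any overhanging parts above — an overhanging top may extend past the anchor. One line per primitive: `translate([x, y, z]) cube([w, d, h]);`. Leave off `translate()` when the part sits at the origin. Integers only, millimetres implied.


translate([378, 469, 0]) cube([38, 47, 2591]);
translate([757, 469, 0]) cube([38, 47, 2591]);
translate([416, 469, 259]) cube([341, 47, 30]);
translate([416, 469, 569]) cube([341, 47, 30]);
translate([416, 469, 879]) cube([341, 47, 30]);
translate([416, 469, 1189]) cube([341, 47, 30]);
translate([416, 469, 1499]) cube([341, 47, 30]);
translate([416, 469, 1809]) cube([341, 47, 30]);
translate([416, 469, 2119]) cube([341, 47, 30]);
translate([416, 469, 2429]) cube([341, 47, 30]);


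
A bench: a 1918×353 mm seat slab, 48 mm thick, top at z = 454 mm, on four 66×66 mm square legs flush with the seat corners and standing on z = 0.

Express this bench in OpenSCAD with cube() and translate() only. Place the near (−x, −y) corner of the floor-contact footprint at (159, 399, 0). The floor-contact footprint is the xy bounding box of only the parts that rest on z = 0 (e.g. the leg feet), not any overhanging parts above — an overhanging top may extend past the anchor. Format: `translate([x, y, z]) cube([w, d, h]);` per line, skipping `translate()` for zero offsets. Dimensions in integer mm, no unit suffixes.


translate([159, 399, 406]) cube([1918, 353, 48]);
translate([159, 399, 0]) cube([66, 66, 406]);
translate([159, 686, 0]) cube([66, 66, 406]);
translate([2011, 399, 0]) cube([66, 66, 406]);
translate([2011, 686, 0]) cube([66, 66, 406]);


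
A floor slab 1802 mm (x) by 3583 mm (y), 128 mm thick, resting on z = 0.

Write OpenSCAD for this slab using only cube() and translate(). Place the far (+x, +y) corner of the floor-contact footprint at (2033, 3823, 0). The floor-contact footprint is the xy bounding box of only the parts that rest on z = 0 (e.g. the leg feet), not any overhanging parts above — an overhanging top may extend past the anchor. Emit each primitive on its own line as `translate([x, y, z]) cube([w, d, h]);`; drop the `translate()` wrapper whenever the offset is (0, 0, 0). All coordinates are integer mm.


translate([231, 240, 0]) cube([1802, 3583, 128]);


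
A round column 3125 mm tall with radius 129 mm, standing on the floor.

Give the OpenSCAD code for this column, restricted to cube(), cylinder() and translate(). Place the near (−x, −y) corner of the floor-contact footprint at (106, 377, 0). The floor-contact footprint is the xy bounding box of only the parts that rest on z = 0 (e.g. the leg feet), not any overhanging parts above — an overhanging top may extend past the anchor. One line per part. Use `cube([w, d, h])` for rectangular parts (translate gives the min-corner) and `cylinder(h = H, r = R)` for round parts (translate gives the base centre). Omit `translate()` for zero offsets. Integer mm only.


translate([235, 506, 0]) cylinder(h = 3125, r = 129);


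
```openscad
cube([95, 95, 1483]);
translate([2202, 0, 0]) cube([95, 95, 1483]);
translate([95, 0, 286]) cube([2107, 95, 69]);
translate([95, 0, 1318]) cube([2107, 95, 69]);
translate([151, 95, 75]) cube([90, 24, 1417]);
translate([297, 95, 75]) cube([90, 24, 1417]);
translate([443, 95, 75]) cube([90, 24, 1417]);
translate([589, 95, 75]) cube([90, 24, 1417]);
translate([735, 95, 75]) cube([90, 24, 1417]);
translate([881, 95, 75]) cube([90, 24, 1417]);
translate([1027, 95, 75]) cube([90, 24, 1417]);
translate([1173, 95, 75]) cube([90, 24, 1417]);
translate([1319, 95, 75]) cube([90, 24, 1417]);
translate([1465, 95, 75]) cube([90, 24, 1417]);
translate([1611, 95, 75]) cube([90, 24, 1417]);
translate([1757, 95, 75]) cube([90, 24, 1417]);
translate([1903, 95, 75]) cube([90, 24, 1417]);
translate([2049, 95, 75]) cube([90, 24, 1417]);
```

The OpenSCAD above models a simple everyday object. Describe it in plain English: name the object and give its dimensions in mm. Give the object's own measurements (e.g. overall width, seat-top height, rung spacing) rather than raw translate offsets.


A fence section. Two 95×95 mm posts, 1483 mm tall, stand on the floor with a clear span of 2107 mm between their inner faces. Two horizontal rails of 95×69 mm section span the gap between the posts with their undersides at z = 286 mm and z = 1318 mm, flush with the posts' −y face. 14 pickets, each 90 mm wide, 24 mm thick and 1417 mm tall, are fixed to the +y face of the rails with their bottoms at z = 75 mm, spaced across the span with a 56 mm gap after the −x post and between neighbouring pickets, with 63 mm left before the +x post.


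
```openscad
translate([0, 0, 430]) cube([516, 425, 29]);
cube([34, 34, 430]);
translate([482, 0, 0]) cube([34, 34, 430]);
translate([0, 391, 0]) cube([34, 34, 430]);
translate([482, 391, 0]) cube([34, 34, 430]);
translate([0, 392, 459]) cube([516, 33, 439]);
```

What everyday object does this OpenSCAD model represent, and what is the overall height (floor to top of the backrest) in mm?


A chair. The overall height is 898 mm.

A slab on four corner posts with a tall panel at the back — a chair. The seat slab sits at z = 430 with thickness 29, and the 439 mm backrest starts at the seat top, so the overall height is 430 + 29 + 439 = 898 mm.


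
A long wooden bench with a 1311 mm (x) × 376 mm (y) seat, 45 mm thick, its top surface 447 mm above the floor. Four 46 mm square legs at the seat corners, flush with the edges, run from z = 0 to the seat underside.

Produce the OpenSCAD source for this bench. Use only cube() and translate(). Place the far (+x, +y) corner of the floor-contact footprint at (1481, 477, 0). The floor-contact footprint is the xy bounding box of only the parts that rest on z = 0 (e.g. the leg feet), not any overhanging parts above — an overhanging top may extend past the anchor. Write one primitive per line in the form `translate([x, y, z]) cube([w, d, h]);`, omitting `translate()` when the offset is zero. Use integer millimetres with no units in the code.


translate([170, 101, 402]) cube([1311, 376, 45]);
translate([170, 101, 0]) cube([46, 46, 402]);
translate([170, 431, 0]) cube([46, 46, 402]);
translate([1435, 101, 0]) cube([46, 46, 402]);
translate([1435, 431, 0]) cube([46, 46, 402]);


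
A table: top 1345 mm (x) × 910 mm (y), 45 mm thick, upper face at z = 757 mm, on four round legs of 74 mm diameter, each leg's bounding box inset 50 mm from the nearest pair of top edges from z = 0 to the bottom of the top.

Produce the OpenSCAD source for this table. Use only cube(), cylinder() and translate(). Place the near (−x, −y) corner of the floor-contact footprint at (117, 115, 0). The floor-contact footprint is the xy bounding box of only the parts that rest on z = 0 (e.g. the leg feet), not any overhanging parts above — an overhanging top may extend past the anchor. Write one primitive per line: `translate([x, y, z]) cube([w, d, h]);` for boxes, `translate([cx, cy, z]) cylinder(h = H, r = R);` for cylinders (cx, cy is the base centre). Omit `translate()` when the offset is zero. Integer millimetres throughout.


translate([67, 65, 712]) cube([1345, 910, 45]);
translate([154, 152, 0]) cylinder(h = 712, r = 37);
translate([1325, 152, 0]) cylinder(h = 712, r = 37);
translate([154, 888, 0]) cylinder(h = 712, r = 37);
translate([1325, 888, 0]) cylinder(h = 712, r = 37);


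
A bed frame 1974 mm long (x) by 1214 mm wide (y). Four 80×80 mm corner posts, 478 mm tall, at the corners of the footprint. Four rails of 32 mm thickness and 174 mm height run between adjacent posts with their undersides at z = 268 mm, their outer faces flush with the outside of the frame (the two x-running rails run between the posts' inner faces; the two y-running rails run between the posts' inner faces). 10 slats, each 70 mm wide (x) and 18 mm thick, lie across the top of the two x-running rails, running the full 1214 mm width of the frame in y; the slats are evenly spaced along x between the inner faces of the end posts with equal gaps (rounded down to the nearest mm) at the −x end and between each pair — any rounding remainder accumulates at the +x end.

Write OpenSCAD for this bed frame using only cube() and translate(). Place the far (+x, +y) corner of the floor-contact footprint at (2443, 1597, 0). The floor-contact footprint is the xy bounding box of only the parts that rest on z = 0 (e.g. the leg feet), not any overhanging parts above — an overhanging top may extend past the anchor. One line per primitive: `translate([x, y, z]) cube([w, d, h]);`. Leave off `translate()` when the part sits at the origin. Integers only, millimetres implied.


// slat z = rail_z + rail_h = 268 + 174 = 442
// slat gap = ⌊(1814 − 10·70) / 11⌋ = 101
translate([469, 383, 0]) cube([80, 80, 478]);
translate([469, 1517, 0]) cube([80, 80, 478]);
translate([2363, 383, 0]) cube([80, 80, 478]);
translate([2363, 1517, 0]) cube([80, 80, 478]);
translate([549, 383, 268]) cube([1814, 32, 174]);
translate([549, 1565, 268]) cube([1814, 32, 174]);
translate([469, 463, 268]) cube([32, 1054, 174]);
translate([2411, 463, 268]) cube([32, 1054, 174]);
translate([650, 383, 442]) cube([70, 1214, 18]);
translate([821, 383, 442]) cube([70, 1214, 18]);
translate([992, 383, 442]) cube([70, 1214, 18]);
translate([1163, 383, 442]) cube([70, 1214, 18]);
translate([1334, 383, 442]) cube([70, 1214, 18]);
translate([1505, 383, 442]) cube([70, 1214, 18]);
translate([1676, 383, 442]) cube([70, 1214, 18]);
translate([1847, 383, 442]) cube([70, 1214, 18]);
translate([2018, 383, 442]) cube([70, 1214, 18]);
translate([2189, 383, 442]) cube([70, 1214, 18]);


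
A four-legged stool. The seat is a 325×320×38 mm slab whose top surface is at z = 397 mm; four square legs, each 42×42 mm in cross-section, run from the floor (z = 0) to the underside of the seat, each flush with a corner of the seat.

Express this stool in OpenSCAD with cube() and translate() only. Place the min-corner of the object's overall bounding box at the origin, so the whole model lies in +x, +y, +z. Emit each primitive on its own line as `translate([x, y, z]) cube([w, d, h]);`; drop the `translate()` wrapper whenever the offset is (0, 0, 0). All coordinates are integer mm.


translate([0, 0, 359]) cube([325, 320, 38]);
cube([42, 42, 359]);
translate([283, 0, 0]) cube([42, 42, 359]);
translate([0, 278, 0]) cube([42, 42, 359]);
translate([283, 278, 0]) cube([42, 42, 359]);


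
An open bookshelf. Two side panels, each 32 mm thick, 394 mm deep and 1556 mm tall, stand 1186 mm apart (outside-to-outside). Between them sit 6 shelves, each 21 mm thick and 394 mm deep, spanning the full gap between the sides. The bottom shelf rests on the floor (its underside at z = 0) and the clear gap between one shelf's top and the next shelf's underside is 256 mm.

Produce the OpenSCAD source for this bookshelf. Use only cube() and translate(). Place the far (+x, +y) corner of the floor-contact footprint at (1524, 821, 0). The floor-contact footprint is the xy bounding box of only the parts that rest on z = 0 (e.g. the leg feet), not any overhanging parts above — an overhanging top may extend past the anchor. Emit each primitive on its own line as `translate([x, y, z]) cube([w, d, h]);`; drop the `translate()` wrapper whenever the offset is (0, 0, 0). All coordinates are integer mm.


translate([338, 427, 0]) cube([32, 394, 1556]);
translate([1492, 427, 0]) cube([32, 394, 1556]);
translate([370, 427, 0]) cube([1122, 394, 21]);
translate([370, 427, 277]) cube([1122, 394, 21]);
translate([370, 427, 554]) cube([1122, 394, 21]);
translate([370, 427, 831]) cube([1122, 394, 21]);
translate([370, 427, 1108]) cube([1122, 394, 21]);
translate([370, 427, 1385]) cube([1122, 394, 21]);


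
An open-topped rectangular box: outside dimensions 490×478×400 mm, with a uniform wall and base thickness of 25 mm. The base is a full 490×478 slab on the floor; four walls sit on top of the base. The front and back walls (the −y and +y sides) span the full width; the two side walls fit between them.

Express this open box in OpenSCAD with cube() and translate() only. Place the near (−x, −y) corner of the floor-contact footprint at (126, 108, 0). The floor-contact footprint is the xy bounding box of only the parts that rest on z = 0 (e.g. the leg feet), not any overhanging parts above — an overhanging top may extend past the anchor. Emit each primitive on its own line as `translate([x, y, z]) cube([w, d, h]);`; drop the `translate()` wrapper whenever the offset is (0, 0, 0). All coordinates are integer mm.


translate([126, 108, 0]) cube([490, 478, 25]);
translate([126, 108, 25]) cube([490, 25, 375]);
translate([126, 561, 25]) cube([490, 25, 375]);
translate([126, 133, 25]) cube([25, 428, 375]);
translate([591, 133, 25]) cube([25, 428, 375]);


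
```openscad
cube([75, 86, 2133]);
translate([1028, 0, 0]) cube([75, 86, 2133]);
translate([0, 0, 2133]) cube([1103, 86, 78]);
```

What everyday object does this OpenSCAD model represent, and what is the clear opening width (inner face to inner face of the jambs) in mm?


A door frame. The clear opening width is 953 mm.

Two 2133 mm tall posts with a header on top — a door frame. The left jamb is 75 mm wide at x = 0; the right jamb starts at x = 1028. The clear opening is 1028 − 75 = 953 mm.


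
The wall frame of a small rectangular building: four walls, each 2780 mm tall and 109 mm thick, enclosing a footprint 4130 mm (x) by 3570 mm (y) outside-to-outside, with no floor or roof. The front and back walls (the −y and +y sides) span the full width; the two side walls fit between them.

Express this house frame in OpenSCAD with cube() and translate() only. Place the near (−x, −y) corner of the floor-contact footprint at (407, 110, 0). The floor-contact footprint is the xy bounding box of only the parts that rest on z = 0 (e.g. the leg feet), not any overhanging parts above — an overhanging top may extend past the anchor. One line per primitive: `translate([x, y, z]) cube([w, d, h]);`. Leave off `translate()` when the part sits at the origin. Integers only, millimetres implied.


translate([407, 110, 0]) cube([4130, 109, 2780]);
translate([407, 3571, 0]) cube([4130, 109, 2780]);
translate([407, 219, 0]) cube([109, 3352, 2780]);
translate([4428, 219, 0]) cube([109, 3352, 2780]);


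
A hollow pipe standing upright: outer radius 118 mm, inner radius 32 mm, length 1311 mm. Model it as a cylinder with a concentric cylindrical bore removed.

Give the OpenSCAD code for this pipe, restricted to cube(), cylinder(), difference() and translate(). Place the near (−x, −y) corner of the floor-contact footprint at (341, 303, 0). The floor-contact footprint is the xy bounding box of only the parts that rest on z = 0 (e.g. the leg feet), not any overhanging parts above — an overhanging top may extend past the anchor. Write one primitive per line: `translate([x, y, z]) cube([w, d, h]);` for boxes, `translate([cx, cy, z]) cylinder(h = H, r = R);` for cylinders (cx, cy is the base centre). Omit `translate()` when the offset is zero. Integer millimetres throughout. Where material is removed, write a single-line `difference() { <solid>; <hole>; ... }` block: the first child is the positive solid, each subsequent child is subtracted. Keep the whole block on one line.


difference() { translate([459, 421, 0]) cylinder(h = 1311, r = 118); translate([459, 421, 0]) cylinder(h = 1311, r = 32); }
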